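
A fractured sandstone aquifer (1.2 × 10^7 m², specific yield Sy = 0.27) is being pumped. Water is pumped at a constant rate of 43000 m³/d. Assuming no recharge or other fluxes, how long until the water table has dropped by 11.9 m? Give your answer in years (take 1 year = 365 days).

t ≈ 2.46 years

ΔV = Sy × A × Δh = 0.27 × 1.2 × 10^7 × 11.9 = 3.856 × 10^7 m³
t = ΔV / Q = 3.856 × 10^7 m³ / 43000 m³/d = 896.7 d
t = 896.7 d ≈ 2.457 years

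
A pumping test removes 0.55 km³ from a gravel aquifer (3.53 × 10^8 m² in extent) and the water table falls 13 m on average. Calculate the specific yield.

ΔV = 0.55 km³ = 5.5 × 10^8 m³
Sy = ΔV / (A × Δh) = 5.5 × 10^8 m³ / (3.53 × 10^8 m² × 13 m) = 0.1199

Sy ≈ 0.12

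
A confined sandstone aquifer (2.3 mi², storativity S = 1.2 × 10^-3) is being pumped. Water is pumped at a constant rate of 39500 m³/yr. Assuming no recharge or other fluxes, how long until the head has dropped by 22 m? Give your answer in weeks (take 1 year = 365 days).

A = 2.3 mi² = 5.957 × 10^6 m²
ΔV = S × A × Δh = 0.0012 × 5.957 × 10^6 × 22 = 1.573 × 10^5 m³
Q = 39500 m³/yr = 108.2 m³/d
t = ΔV / Q = 1.573 × 10^5 m³ / 108.2 m³/d = 1453 d
t = 1453 d ≈ 207.6 weeks

t ≈ 208 weeks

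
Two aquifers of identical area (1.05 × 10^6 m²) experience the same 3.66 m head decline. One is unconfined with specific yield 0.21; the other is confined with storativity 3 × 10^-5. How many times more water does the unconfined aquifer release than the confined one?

ΔV_u / ΔV_c ≈ 7000

Unconfined: ΔV_u = Sy × A × Δh = 0.21 × 1.05 × 10^6 × 3.66 = 8.07 × 10^5 m³
Confined: ΔV_c = S × A × Δh = 3 × 10^-5 × 1.05 × 10^6 × 3.66 = 115.3 m³
Ratio = ΔV_u / ΔV_c = Sy / S = 0.21 / 3 × 10^-5 = 7000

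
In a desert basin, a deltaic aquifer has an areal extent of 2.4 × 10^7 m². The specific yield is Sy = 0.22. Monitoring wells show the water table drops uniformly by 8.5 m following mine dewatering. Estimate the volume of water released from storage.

ΔV = Sy × A × Δh = 0.22 × 2.4 × 10^7 m² × 8.5 m = 4.488 × 10^7 m³

ΔV ≈ 4.49 × 10^7 m³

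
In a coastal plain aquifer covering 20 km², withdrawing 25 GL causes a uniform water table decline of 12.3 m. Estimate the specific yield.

Sy ≈ 0.1

A = 20 km² = 2 × 10^7 m²
ΔV = 25 GL = 2.5 × 10^7 m³
Sy = ΔV / (A × Δh) = 2.5 × 10^7 m³ / (2 × 10^7 m² × 12.3 m) = 0.1016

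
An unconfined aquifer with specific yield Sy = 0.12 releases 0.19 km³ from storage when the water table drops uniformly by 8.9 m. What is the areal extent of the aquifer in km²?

ΔV = 0.19 km³ = 1.9 × 10^8 m³
A = ΔV / (Sy × Δh) = 1.9 × 10^8 / (0.12 × 8.9) = 1.779 × 10^8 m²
A = 1.779 × 10^8 m² = 177.9 km²

A ≈ 178 km²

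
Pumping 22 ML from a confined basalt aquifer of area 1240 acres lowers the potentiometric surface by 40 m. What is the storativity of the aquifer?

A = 1240 acres = 5.018 × 10^6 m²
ΔV = 22 ML = 22000 m³
S = ΔV / (A × Δh) = 22000 m³ / (5.018 × 10^6 m² × 40 m) = 1.096 × 10^-4

S ≈ 1.1 × 10^-4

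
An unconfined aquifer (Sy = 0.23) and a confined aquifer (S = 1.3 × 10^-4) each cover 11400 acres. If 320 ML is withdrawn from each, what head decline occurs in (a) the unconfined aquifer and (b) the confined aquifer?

Δh_u ≈ 0.0302 m; Δh_c ≈ 53.4 m

A = 11400 acres = 4.613 × 10^7 m²
ΔV = 320 ML = 3.2 × 10^5 m³
Unconfined: Δh_u = ΔV/(Sy·A) = 3.2 × 10^5/(0.23 × 4.613 × 10^7) = 0.03016 m
Confined: Δh_c = ΔV/(S·A) = 3.2 × 10^5/(1.3 × 10^-4 × 4.613 × 10^7) = 53.36 m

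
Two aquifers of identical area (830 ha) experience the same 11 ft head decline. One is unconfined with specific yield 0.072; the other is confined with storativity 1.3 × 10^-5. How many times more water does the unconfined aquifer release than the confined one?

ΔV_u / ΔV_c ≈ 5540

A = 830 ha = 8.3 × 10^6 m²
Δh = 11 ft = 3.353 m
Unconfined: ΔV_u = Sy × A × Δh = 0.072 × 8.3 × 10^6 × 3.353 = 2.004 × 10^6 m³
Confined: ΔV_c = S × A × Δh = 1.3 × 10^-5 × 8.3 × 10^6 × 3.353 = 361.8 m³
Ratio = ΔV_u / ΔV_c = Sy / S = 0.072 / 1.3 × 10^-5 = 5538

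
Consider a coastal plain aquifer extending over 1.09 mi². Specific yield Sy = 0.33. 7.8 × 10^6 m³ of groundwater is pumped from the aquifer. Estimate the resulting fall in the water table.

Δh ≈ 8.37 m

A = 1.09 mi² = 2.823 × 10^6 m²
Δh = ΔV / (Sy × A) = 7.8 × 10^6 m³ / (0.33 × 2.823 × 10^6 m²) = 8.373 m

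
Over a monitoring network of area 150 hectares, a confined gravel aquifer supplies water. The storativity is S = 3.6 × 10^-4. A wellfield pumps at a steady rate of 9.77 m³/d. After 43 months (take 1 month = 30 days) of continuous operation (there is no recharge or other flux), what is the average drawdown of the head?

A = 150 hectares = 1.5 × 10^6 m²
t = 43 months = 1290 d
ΔV = Q × t = 9.77 m³/d × 1290 d = 12600 m³
Δh = ΔV / (S × A) = 12600 / (3.6 × 10^-4 × 1.5 × 10^6) = 23.34 m

Δh ≈ 23.3 m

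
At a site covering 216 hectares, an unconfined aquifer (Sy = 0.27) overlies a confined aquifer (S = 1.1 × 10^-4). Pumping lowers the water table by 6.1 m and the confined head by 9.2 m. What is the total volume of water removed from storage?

ΔV ≈ 3.56 × 10^6 m³

A = 216 hectares = 2.16 × 10^6 m²
Unconfined: ΔV_u = Sy × A × Δh_u = 0.27 × 2.16 × 10^6 × 6.1 = 3.558 × 10^6 m³
Confined: ΔV_c = S × A × Δh_c = 1.1 × 10^-4 × 2.16 × 10^6 × 9.2 = 2186 m³
Total ΔV = 3.558 × 10^6 + 2186 = 3.56 × 10^6 m³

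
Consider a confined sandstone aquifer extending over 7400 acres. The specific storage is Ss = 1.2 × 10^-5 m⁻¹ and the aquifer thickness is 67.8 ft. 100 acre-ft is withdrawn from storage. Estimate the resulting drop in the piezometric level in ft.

Δh ≈ 54.5 ft

b = 67.8 ft = 20.67 m
S = Ss × b = 1.2 × 10^-5 m⁻¹ × 20.67 m = 2.48 × 10^-4
A = 7400 acres = 2.995 × 10^7 m²
ΔV = 100 acre-ft = 1.233 × 10^5 m³
Δh = ΔV / (S × A) = 1.233 × 10^5 m³ / (2.48 × 10^-4 × 2.995 × 10^7 m²) = 16.61 m
Δh = 16.61 m = 54.49 ft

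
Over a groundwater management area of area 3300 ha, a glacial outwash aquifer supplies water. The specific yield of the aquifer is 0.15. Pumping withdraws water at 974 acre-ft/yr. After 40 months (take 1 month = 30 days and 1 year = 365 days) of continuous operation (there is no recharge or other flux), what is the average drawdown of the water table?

Δh ≈ 0.798 m

A = 3300 ha = 3.3 × 10^7 m²
Q = 974 acre-ft/yr = 3292 m³/d
t = 40 months = 1200 d
ΔV = Q × t = 3292 m³/d × 1200 d = 3.95 × 10^6 m³
Δh = ΔV / (Sy × A) = 3.95 × 10^6 / (0.15 × 3.3 × 10^7) = 0.7979 m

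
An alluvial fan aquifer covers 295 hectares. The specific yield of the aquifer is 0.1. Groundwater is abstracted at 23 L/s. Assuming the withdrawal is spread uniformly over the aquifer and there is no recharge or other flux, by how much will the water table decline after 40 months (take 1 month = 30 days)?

A = 295 hectares = 2.95 × 10^6 m²
Q = 23 L/s = 1987 m³/d
t = 40 months = 1200 d
ΔV = Q × t = 1987 m³/d × 1200 d = 2.385 × 10^6 m³
Δh = ΔV / (Sy × A) = 2.385 × 10^6 / (0.1 × 2.95 × 10^6) = 8.084 m

Δh ≈ 8.08 m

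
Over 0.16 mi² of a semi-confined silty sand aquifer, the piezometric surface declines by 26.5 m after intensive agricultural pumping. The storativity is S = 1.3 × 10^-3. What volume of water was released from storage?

A = 0.16 mi² = 4.144 × 10^5 m²
ΔV = S × A × Δh = 0.0013 × 4.144 × 10^5 m² × 26.5 m = 14280 m³

ΔV ≈ 14300 m³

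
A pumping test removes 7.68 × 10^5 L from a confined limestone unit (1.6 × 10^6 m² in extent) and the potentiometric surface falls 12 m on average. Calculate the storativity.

ΔV = 7.68 × 10^5 L = 768 m³
S = ΔV / (A × Δh) = 768 m³ / (1.6 × 10^6 m² × 12 m) = 4 × 10^-5

S ≈ 4 × 10^-5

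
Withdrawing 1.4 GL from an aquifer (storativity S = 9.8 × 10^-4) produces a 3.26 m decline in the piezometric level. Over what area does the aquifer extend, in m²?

ΔV = 1.4 GL = 1.4 × 10^6 m³
A = ΔV / (S × Δh) = 1.4 × 10^6 / (9.8 × 10^-4 × 3.26) = 4.382 × 10^8 m²

A ≈ 4.38 × 10^8 m²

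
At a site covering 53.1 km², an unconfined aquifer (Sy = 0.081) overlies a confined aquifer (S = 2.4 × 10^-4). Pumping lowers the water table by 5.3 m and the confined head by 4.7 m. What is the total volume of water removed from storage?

A = 53.1 km² = 5.31 × 10^7 m²
Unconfined: ΔV_u = Sy × A × Δh_u = 0.081 × 5.31 × 10^7 × 5.3 = 2.28 × 10^7 m³
Confined: ΔV_c = S × A × Δh_c = 2.4 × 10^-4 × 5.31 × 10^7 × 4.7 = 59900 m³
Total ΔV = 2.28 × 10^7 + 59900 = 2.286 × 10^7 m³

ΔV ≈ 2.29 × 10^7 m³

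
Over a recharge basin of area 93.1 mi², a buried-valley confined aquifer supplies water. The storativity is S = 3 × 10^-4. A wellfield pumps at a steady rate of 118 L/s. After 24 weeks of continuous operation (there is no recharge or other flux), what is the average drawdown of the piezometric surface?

Δh ≈ 23.7 m

A = 93.1 mi² = 2.411 × 10^8 m²
Q = 118 L/s = 10200 m³/d
t = 24 weeks = 168 d
ΔV = Q × t = 10200 m³/d × 168 d = 1.713 × 10^6 m³
Δh = ΔV / (S × A) = 1.713 × 10^6 / (3 × 10^-4 × 2.411 × 10^8) = 23.68 m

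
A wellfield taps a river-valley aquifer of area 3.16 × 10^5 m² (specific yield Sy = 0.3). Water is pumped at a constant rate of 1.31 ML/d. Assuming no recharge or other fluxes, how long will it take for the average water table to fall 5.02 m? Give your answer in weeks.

ΔV = Sy × A × Δh = 0.3 × 3.16 × 10^5 × 5.02 = 4.759 × 10^5 m³
Q = 1.31 ML/d = 1310 m³/d
t = ΔV / Q = 4.759 × 10^5 m³ / 1310 m³/d = 363.3 d
t = 363.3 d ≈ 51.9 weeks

t ≈ 51.9 weeks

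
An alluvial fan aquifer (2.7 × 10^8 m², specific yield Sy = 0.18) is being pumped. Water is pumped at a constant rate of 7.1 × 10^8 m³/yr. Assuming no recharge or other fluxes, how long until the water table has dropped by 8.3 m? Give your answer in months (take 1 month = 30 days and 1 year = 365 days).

ΔV = Sy × A × Δh = 0.18 × 2.7 × 10^8 × 8.3 = 4.034 × 10^8 m³
Q = 7.1 × 10^8 m³/yr = 1.945 × 10^6 m³/d
t = ΔV / Q = 4.034 × 10^8 m³ / 1.945 × 10^6 m³/d = 207.4 d
t = 207.4 d ≈ 6.912 months

t ≈ 6.91 months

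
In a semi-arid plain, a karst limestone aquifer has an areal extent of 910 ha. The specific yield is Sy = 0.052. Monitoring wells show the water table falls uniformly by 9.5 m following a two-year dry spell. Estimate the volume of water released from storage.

ΔV ≈ 4.5 × 10^6 m³

A = 910 ha = 9.1 × 10^6 m²
ΔV = Sy × A × Δh = 0.052 × 9.1 × 10^6 m² × 9.5 m = 4.495 × 10^6 m³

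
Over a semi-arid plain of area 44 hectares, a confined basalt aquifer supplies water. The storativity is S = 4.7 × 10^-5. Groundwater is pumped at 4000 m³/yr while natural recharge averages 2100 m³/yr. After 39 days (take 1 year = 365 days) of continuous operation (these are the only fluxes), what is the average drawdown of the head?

A = 44 hectares = 4.4 × 10^5 m²
Net abstraction = 4000 − 2100 = 1900 m³/yr
Q_net = 1900 m³/yr = 5.205 m³/d
ΔV = Q × t = 5.205 m³/d × 39 d = 203 m³
Δh = ΔV / (S × A) = 203 / (4.7 × 10^-5 × 4.4 × 10^5) = 9.817 m

Δh ≈ 9.82 m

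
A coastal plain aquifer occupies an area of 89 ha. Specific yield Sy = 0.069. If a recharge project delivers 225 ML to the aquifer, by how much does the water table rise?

Δh ≈ 3.66 m

A = 89 ha = 8.9 × 10^5 m²
ΔV = 225 ML = 2.25 × 10^5 m³
Δh = ΔV / (Sy × A) = 2.25 × 10^5 m³ / (0.069 × 8.9 × 10^5 m²) = 3.664 m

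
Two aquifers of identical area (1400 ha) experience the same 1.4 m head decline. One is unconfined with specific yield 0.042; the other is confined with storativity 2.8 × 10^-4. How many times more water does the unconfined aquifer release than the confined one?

ΔV_u / ΔV_c ≈ 150

A = 1400 ha = 1.4 × 10^7 m²
Unconfined: ΔV_u = Sy × A × Δh = 0.042 × 1.4 × 10^7 × 1.4 = 8.232 × 10^5 m³
Confined: ΔV_c = S × A × Δh = 2.8 × 10^-4 × 1.4 × 10^7 × 1.4 = 5488 m³
Ratio = ΔV_u / ΔV_c = Sy / S = 0.042 / 2.8 × 10^-4 = 150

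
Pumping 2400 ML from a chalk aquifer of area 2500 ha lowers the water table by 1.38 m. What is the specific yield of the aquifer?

A = 2500 ha = 2.5 × 10^7 m²
ΔV = 2400 ML = 2.4 × 10^6 m³
Sy = ΔV / (A × Δh) = 2.4 × 10^6 m³ / (2.5 × 10^7 m² × 1.38 m) = 0.06957

Sy ≈ 0.07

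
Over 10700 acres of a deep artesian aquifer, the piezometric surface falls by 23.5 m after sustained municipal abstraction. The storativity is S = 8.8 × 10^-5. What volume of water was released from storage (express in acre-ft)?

A = 10700 acres = 4.33 × 10^7 m²
ΔV = S × A × Δh = 8.8 × 10^-5 × 4.33 × 10^7 m² × 23.5 m = 89550 m³
ΔV = 89550 m³ = 72.6 acre-ft

ΔV ≈ 72.6 acre-ft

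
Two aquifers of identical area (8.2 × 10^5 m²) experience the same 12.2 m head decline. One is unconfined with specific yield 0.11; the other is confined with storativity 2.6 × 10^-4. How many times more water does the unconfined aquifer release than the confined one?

Unconfined: ΔV_u = Sy × A × Δh = 0.11 × 8.2 × 10^5 × 12.2 = 1.1 × 10^6 m³
Confined: ΔV_c = S × A × Δh = 2.6 × 10^-4 × 8.2 × 10^5 × 12.2 = 2601 m³
Ratio = ΔV_u / ΔV_c = Sy / S = 0.11 / 2.6 × 10^-4 = 423.1

ΔV_u / ΔV_c ≈ 423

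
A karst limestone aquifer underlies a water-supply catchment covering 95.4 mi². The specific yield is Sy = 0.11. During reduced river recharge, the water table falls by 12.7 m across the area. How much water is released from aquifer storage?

ΔV ≈ 3.45 × 10^8 m³

A = 95.4 mi² = 2.471 × 10^8 m²
ΔV = Sy × A × Δh = 0.11 × 2.471 × 10^8 m² × 12.7 m = 3.452 × 10^8 m³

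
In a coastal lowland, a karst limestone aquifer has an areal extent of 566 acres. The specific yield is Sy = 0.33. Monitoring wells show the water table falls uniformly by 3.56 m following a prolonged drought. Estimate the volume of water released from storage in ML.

A = 566 acres = 2.291 × 10^6 m²
ΔV = Sy × A × Δh = 0.33 × 2.291 × 10^6 m² × 3.56 m = 2.691 × 10^6 m³
ΔV = 2.691 × 10^6 m³ = 2691 ML

ΔV ≈ 2690 ML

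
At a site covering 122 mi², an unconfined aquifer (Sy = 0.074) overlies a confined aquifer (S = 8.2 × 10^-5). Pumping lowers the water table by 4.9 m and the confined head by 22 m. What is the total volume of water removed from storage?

A = 122 mi² = 3.16 × 10^8 m²
Unconfined: ΔV_u = Sy × A × Δh_u = 0.074 × 3.16 × 10^8 × 4.9 = 1.146 × 10^8 m³
Confined: ΔV_c = S × A × Δh_c = 8.2 × 10^-5 × 3.16 × 10^8 × 22 = 5.7 × 10^5 m³
Total ΔV = 1.146 × 10^8 + 5.7 × 10^5 = 1.151 × 10^8 m³

ΔV ≈ 1.15 × 10^8 m³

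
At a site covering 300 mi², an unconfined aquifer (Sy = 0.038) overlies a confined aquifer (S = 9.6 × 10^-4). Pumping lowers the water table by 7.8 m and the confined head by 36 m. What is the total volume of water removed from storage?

ΔV ≈ 2.57 × 10^8 m³

A = 300 mi² = 7.77 × 10^8 m²
Unconfined: ΔV_u = Sy × A × Δh_u = 0.038 × 7.77 × 10^8 × 7.8 = 2.303 × 10^8 m³
Confined: ΔV_c = S × A × Δh_c = 9.6 × 10^-4 × 7.77 × 10^8 × 36 = 2.685 × 10^7 m³
Total ΔV = 2.303 × 10^8 + 2.685 × 10^7 = 2.572 × 10^8 m³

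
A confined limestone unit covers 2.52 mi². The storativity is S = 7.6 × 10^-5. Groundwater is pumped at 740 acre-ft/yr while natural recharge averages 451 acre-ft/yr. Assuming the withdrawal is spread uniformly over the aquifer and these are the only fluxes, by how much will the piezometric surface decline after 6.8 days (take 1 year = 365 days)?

A = 2.52 mi² = 6.527 × 10^6 m²
Net abstraction = 740 − 451 = 289 acre-ft/yr
Q_net = 289 acre-ft/yr = 976.6 m³/d
ΔV = Q × t = 976.6 m³/d × 6.8 d = 6641 m³
Δh = ΔV / (S × A) = 6641 / (7.6 × 10^-5 × 6.527 × 10^6) = 13.39 m

Δh ≈ 13.4 m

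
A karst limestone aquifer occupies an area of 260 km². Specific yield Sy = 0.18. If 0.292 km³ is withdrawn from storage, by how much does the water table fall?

Δh ≈ 6.24 m

A = 260 km² = 2.6 × 10^8 m²
ΔV = 0.292 km³ = 2.92 × 10^8 m³
Δh = ΔV / (Sy × A) = 2.92 × 10^8 m³ / (0.18 × 2.6 × 10^8 m²) = 6.239 m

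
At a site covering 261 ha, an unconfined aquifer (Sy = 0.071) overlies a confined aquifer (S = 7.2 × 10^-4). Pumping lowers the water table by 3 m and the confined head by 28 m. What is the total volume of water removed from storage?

ΔV ≈ 6.09 × 10^5 m³

A = 261 ha = 2.61 × 10^6 m²
Unconfined: ΔV_u = Sy × A × Δh_u = 0.071 × 2.61 × 10^6 × 3 = 5.559 × 10^5 m³
Confined: ΔV_c = S × A × Δh_c = 7.2 × 10^-4 × 2.61 × 10^6 × 28 = 52620 m³
Total ΔV = 5.559 × 10^5 + 52620 = 6.085 × 10^5 m³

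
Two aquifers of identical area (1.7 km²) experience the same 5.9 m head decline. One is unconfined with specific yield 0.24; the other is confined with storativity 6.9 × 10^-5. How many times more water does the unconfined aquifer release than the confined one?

A = 1.7 km² = 1.7 × 10^6 m²
Unconfined: ΔV_u = Sy × A × Δh = 0.24 × 1.7 × 10^6 × 5.9 = 2.407 × 10^6 m³
Confined: ΔV_c = S × A × Δh = 6.9 × 10^-5 × 1.7 × 10^6 × 5.9 = 692.1 m³
Ratio = ΔV_u / ΔV_c = Sy / S = 0.24 / 6.9 × 10^-5 = 3478

ΔV_u / ΔV_c ≈ 3480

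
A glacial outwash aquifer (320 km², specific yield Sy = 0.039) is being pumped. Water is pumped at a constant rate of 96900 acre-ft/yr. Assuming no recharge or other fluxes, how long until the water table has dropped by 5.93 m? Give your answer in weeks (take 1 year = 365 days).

t ≈ 32.3 weeks

A = 320 km² = 3.2 × 10^8 m²
ΔV = Sy × A × Δh = 0.039 × 3.2 × 10^8 × 5.93 = 7.401 × 10^7 m³
Q = 96900 acre-ft/yr = 3.275 × 10^5 m³/d
t = ΔV / Q = 7.401 × 10^7 m³ / 3.275 × 10^5 m³/d = 226 d
t = 226 d ≈ 32.29 weeks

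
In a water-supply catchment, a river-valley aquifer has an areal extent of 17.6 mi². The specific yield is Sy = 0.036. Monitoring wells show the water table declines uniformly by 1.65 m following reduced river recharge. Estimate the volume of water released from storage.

ΔV ≈ 2.71 × 10^6 m³

A = 17.6 mi² = 4.558 × 10^7 m²
ΔV = Sy × A × Δh = 0.036 × 4.558 × 10^7 m² × 1.65 m = 2.708 × 10^6 m³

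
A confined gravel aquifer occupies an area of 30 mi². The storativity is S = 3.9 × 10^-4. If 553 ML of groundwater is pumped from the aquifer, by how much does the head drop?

A = 30 mi² = 7.77 × 10^7 m²
ΔV = 553 ML = 5.53 × 10^5 m³
Δh = ΔV / (S × A) = 5.53 × 10^5 m³ / (3.9 × 10^-4 × 7.77 × 10^7 m²) = 18.25 m

Δh ≈ 18.2 m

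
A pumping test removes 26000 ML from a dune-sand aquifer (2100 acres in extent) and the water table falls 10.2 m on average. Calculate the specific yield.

A = 2100 acres = 8.498 × 10^6 m²
ΔV = 26000 ML = 2.6 × 10^7 m³
Sy = ΔV / (A × Δh) = 2.6 × 10^7 m³ / (8.498 × 10^6 m² × 10.2 m) = 0.2999

Sy ≈ 0.3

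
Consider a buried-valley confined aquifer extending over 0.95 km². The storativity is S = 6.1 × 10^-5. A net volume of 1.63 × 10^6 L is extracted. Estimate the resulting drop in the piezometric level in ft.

A = 0.95 km² = 9.5 × 10^5 m²
ΔV = 1.63 × 10^6 L = 1630 m³
Δh = ΔV / (S × A) = 1630 m³ / (6.1 × 10^-5 × 9.5 × 10^5 m²) = 28.13 m
Δh = 28.13 m = 92.28 ft

Δh ≈ 92.3 ft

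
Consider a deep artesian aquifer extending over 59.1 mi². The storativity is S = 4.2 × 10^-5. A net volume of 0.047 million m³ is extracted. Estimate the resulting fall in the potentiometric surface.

A = 59.1 mi² = 1.531 × 10^8 m²
ΔV = 0.047 million m³ = 47000 m³
Δh = ΔV / (S × A) = 47000 m³ / (4.2 × 10^-5 × 1.531 × 10^8 m²) = 7.311 m

Δh ≈ 7.31 m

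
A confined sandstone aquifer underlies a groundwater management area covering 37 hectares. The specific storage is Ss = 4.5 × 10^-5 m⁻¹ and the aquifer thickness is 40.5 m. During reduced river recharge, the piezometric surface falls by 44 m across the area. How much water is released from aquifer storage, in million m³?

S = Ss × b = 4.5 × 10^-5 m⁻¹ × 40.5 m = 1.823 × 10^-3
A = 37 hectares = 3.7 × 10^5 m²
ΔV = S × A × Δh = 0.001823 × 3.7 × 10^5 m² × 44 m = 29670 m³
ΔV = 29670 m³ = 0.02967 million m³

ΔV ≈ 0.0297 million m³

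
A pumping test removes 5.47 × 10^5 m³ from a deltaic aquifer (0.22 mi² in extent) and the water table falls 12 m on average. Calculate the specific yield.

A = 0.22 mi² = 5.698 × 10^5 m²
Sy = ΔV / (A × Δh) = 5.47 × 10^5 m³ / (5.698 × 10^5 m² × 12 m) = 0.08

Sy ≈ 0.08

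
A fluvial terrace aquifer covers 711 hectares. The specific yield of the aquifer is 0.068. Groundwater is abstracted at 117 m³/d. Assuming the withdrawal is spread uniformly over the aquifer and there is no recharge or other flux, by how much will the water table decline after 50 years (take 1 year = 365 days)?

A = 711 hectares = 7.11 × 10^6 m²
t = 50 years = 18250 d
ΔV = Q × t = 117 m³/d × 18250 d = 2.135 × 10^6 m³
Δh = ΔV / (Sy × A) = 2.135 × 10^6 / (0.068 × 7.11 × 10^6) = 4.416 m

Δh ≈ 4.42 m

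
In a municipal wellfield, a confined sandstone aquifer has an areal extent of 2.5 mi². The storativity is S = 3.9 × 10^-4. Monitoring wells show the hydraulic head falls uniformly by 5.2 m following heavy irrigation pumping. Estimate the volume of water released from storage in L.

ΔV ≈ 1.31 × 10^7 L

A = 2.5 mi² = 6.475 × 10^6 m²
ΔV = S × A × Δh = 3.9 × 10^-4 × 6.475 × 10^6 m² × 5.2 m = 13130 m³
ΔV = 13130 m³ = 1.313 × 10^7 L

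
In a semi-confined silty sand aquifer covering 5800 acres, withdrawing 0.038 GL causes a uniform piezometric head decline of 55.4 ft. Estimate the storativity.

A = 5800 acres = 2.347 × 10^7 m²
Δh = 55.4 ft = 16.89 m
ΔV = 0.038 GL = 38000 m³
S = ΔV / (A × Δh) = 38000 m³ / (2.347 × 10^7 m² × 16.89 m) = 9.588 × 10^-5

S ≈ 9.6 × 10^-5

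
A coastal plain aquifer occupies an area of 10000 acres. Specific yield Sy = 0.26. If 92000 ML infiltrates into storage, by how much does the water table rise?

A = 10000 acres = 4.047 × 10^7 m²
ΔV = 92000 ML = 9.2 × 10^7 m³
Δh = ΔV / (Sy × A) = 9.2 × 10^7 m³ / (0.26 × 4.047 × 10^7 m²) = 8.744 m

Δh ≈ 8.74 m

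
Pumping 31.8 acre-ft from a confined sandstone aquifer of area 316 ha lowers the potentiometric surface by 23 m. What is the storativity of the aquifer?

A = 316 ha = 3.16 × 10^6 m²
ΔV = 31.8 acre-ft = 39220 m³
S = ΔV / (A × Δh) = 39220 m³ / (3.16 × 10^6 m² × 23 m) = 5.397 × 10^-4

S ≈ 5.4 × 10^-4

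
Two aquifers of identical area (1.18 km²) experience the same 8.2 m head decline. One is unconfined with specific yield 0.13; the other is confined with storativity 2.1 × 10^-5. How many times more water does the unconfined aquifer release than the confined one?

ΔV_u / ΔV_c ≈ 6190

A = 1.18 km² = 1.18 × 10^6 m²
Unconfined: ΔV_u = Sy × A × Δh = 0.13 × 1.18 × 10^6 × 8.2 = 1.258 × 10^6 m³
Confined: ΔV_c = S × A × Δh = 2.1 × 10^-5 × 1.18 × 10^6 × 8.2 = 203.2 m³
Ratio = ΔV_u / ΔV_c = Sy / S = 0.13 / 2.1 × 10^-5 = 6190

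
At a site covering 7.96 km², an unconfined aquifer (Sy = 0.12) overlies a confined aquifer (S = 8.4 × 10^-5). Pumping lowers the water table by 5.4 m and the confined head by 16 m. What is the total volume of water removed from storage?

ΔV ≈ 5.17 × 10^6 m³

A = 7.96 km² = 7.96 × 10^6 m²
Unconfined: ΔV_u = Sy × A × Δh_u = 0.12 × 7.96 × 10^6 × 5.4 = 5.158 × 10^6 m³
Confined: ΔV_c = S × A × Δh_c = 8.4 × 10^-5 × 7.96 × 10^6 × 16 = 10700 m³
Total ΔV = 5.158 × 10^6 + 10700 = 5.169 × 10^6 m³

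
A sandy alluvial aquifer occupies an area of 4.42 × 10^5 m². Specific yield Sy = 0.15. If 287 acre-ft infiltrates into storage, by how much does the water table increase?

Δh ≈ 5.34 m

ΔV = 287 acre-ft = 3.54 × 10^5 m³
Δh = ΔV / (Sy × A) = 3.54 × 10^5 m³ / (0.15 × 4.42 × 10^5 m²) = 5.34 m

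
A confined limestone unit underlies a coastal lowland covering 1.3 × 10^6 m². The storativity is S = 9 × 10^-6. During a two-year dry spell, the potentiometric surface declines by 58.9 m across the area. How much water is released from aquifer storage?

ΔV = S × A × Δh = 9 × 10^-6 × 1.3 × 10^6 m² × 58.9 m = 689.1 m³

ΔV ≈ 689 m³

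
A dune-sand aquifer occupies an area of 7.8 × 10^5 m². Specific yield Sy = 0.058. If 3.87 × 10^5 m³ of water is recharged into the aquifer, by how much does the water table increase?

Δh ≈ 8.55 m

Δh = ΔV / (Sy × A) = 3.87 × 10^5 m³ / (0.058 × 7.8 × 10^5 m²) = 8.554 m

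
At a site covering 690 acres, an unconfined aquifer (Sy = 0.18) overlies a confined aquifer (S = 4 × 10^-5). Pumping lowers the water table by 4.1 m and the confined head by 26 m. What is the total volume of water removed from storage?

ΔV ≈ 2.06 × 10^6 m³

A = 690 acres = 2.792 × 10^6 m²
Unconfined: ΔV_u = Sy × A × Δh_u = 0.18 × 2.792 × 10^6 × 4.1 = 2.061 × 10^6 m³
Confined: ΔV_c = S × A × Δh_c = 4 × 10^-5 × 2.792 × 10^6 × 26 = 2904 m³
Total ΔV = 2.061 × 10^6 + 2904 = 2.064 × 10^6 m³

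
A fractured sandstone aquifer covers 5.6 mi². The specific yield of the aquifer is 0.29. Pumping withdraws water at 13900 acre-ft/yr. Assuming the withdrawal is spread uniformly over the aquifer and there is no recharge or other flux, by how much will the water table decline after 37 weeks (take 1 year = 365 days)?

A = 5.6 mi² = 1.45 × 10^7 m²
Q = 13900 acre-ft/yr = 46970 m³/d
t = 37 weeks = 259 d
ΔV = Q × t = 46970 m³/d × 259 d = 1.217 × 10^7 m³
Δh = ΔV / (Sy × A) = 1.217 × 10^7 / (0.29 × 1.45 × 10^7) = 2.892 m

Δh ≈ 2.89 m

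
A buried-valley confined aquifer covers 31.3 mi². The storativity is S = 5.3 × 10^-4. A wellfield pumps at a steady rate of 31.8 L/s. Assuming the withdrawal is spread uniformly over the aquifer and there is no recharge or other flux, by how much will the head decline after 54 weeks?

A = 31.3 mi² = 8.107 × 10^7 m²
Q = 31.8 L/s = 2748 m³/d
t = 54 weeks = 378 d
ΔV = Q × t = 2748 m³/d × 378 d = 1.039 × 10^6 m³
Δh = ΔV / (S × A) = 1.039 × 10^6 / (5.3 × 10^-4 × 8.107 × 10^7) = 24.17 m

Δh ≈ 24.2 m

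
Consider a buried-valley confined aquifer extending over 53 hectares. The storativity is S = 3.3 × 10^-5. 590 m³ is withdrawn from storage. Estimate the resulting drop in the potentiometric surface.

Δh ≈ 33.7 m

A = 53 hectares = 5.3 × 10^5 m²
Δh = ΔV / (S × A) = 590 m³ / (3.3 × 10^-5 × 5.3 × 10^5 m²) = 33.73 m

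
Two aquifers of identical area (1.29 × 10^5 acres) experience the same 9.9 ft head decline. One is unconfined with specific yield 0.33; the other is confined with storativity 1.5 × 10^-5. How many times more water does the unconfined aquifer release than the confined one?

A = 1.29 × 10^5 acres = 5.22 × 10^8 m²
Δh = 9.9 ft = 3.018 m
Unconfined: ΔV_u = Sy × A × Δh = 0.33 × 5.22 × 10^8 × 3.018 = 5.198 × 10^8 m³
Confined: ΔV_c = S × A × Δh = 1.5 × 10^-5 × 5.22 × 10^8 × 3.018 = 23630 m³
Ratio = ΔV_u / ΔV_c = Sy / S = 0.33 / 1.5 × 10^-5 = 22000

ΔV_u / ΔV_c ≈ 22000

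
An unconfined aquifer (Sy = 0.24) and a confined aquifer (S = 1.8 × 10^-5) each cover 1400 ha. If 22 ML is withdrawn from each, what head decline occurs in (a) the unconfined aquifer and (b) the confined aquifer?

Δh_u ≈ 0.00655 m; Δh_c ≈ 87.3 m

A = 1400 ha = 1.4 × 10^7 m²
ΔV = 22 ML = 22000 m³
Unconfined: Δh_u = ΔV/(Sy·A) = 22000/(0.24 × 1.4 × 10^7) = 0.006548 m
Confined: Δh_c = ΔV/(S·A) = 22000/(1.8 × 10^-5 × 1.4 × 10^7) = 87.3 m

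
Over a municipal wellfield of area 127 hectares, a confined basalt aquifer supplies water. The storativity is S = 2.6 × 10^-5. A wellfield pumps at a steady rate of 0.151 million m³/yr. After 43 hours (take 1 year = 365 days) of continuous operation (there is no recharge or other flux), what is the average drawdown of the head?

A = 127 hectares = 1.27 × 10^6 m²
Q = 0.151 million m³/yr = 413.7 m³/d
t = 43 hours = 1.792 d
ΔV = Q × t = 413.7 m³/d × 1.792 d = 741.2 m³
Δh = ΔV / (S × A) = 741.2 / (2.6 × 10^-5 × 1.27 × 10^6) = 22.45 m

Δh ≈ 22.4 m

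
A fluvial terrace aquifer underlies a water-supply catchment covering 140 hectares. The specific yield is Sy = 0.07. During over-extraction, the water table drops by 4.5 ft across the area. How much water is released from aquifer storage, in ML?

ΔV ≈ 134 ML

A = 140 hectares = 1.4 × 10^6 m²
Δh = 4.5 ft = 1.372 m
ΔV = Sy × A × Δh = 0.07 × 1.4 × 10^6 m² × 1.372 m = 1.344 × 10^5 m³
ΔV = 1.344 × 10^5 m³ = 134.4 ML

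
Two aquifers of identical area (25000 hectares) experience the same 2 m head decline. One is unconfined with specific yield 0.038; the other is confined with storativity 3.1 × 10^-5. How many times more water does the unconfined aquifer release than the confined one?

A = 25000 hectares = 2.5 × 10^8 m²
Unconfined: ΔV_u = Sy × A × Δh = 0.038 × 2.5 × 10^8 × 2 = 1.9 × 10^7 m³
Confined: ΔV_c = S × A × Δh = 3.1 × 10^-5 × 2.5 × 10^8 × 2 = 15500 m³
Ratio = ΔV_u / ΔV_c = Sy / S = 0.038 / 3.1 × 10^-5 = 1226

ΔV_u / ΔV_c ≈ 1230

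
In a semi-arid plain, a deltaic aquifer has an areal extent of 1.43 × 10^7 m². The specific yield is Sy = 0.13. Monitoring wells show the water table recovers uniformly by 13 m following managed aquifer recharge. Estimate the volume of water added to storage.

ΔV = Sy × A × Δh = 0.13 × 1.43 × 10^7 m² × 13 m = 2.417 × 10^7 m³

ΔV ≈ 2.42 × 10^7 m³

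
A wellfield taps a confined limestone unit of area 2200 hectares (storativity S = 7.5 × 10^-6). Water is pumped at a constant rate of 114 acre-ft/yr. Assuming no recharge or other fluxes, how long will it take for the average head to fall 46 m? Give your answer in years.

t ≈ 0.054 years

A = 2200 hectares = 2.2 × 10^7 m²
ΔV = S × A × Δh = 7.5 × 10^-6 × 2.2 × 10^7 × 46 = 7590 m³
Q = 114 acre-ft/yr = 385.3 m³/d
t = ΔV / Q = 7590 m³ / 385.3 m³/d = 19.7 d
t = 19.7 d ≈ 0.05398 years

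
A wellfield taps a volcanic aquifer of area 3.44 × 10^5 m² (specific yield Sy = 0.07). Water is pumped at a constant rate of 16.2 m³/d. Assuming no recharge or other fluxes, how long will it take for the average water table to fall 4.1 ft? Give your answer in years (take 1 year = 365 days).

Δh = 4.1 ft = 1.25 m
ΔV = Sy × A × Δh = 0.07 × 3.44 × 10^5 × 1.25 = 30090 m³
t = ΔV / Q = 30090 m³ / 16.2 m³/d = 1858 d
t = 1858 d ≈ 5.089 years

t ≈ 5.09 years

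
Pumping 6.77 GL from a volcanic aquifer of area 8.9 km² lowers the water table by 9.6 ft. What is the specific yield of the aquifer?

A = 8.9 km² = 8.9 × 10^6 m²
Δh = 9.6 ft = 2.926 m
ΔV = 6.77 GL = 6.77 × 10^6 m³
Sy = ΔV / (A × Δh) = 6.77 × 10^6 m³ / (8.9 × 10^6 m² × 2.926 m) = 0.26

Sy ≈ 0.26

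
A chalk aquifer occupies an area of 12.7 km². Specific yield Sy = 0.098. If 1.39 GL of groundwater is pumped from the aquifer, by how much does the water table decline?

Δh ≈ 1.12 m

A = 12.7 km² = 1.27 × 10^7 m²
ΔV = 1.39 GL = 1.39 × 10^6 m³
Δh = ΔV / (Sy × A) = 1.39 × 10^6 m³ / (0.098 × 1.27 × 10^7 m²) = 1.117 m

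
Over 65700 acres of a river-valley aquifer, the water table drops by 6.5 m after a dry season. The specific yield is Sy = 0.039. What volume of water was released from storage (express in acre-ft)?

A = 65700 acres = 2.659 × 10^8 m²
ΔV = Sy × A × Δh = 0.039 × 2.659 × 10^8 m² × 6.5 m = 6.74 × 10^7 m³
ΔV = 6.74 × 10^7 m³ = 54640 acre-ft

ΔV ≈ 54600 acre-ft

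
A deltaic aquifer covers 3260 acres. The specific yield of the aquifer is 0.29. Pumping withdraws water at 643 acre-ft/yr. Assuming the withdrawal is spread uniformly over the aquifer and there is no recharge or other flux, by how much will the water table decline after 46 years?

A = 3260 acres = 1.319 × 10^7 m²
Q = 643 acre-ft/yr = 2173 m³/d
t = 46 years = 16790 d
ΔV = Q × t = 2173 m³/d × 16790 d = 3.648 × 10^7 m³
Δh = ΔV / (Sy × A) = 3.648 × 10^7 / (0.29 × 1.319 × 10^7) = 9.536 m

Δh ≈ 9.54 m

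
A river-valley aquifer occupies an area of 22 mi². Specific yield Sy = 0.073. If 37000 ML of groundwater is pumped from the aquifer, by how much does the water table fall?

Δh ≈ 8.9 m

A = 22 mi² = 5.698 × 10^7 m²
ΔV = 37000 ML = 3.7 × 10^7 m³
Δh = ΔV / (Sy × A) = 3.7 × 10^7 m³ / (0.073 × 5.698 × 10^7 m²) = 8.895 m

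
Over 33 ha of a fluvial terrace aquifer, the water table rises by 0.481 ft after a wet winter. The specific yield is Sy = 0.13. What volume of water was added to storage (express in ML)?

A = 33 ha = 3.3 × 10^5 m²
Δh = 0.481 ft = 0.1466 m
ΔV = Sy × A × Δh = 0.13 × 3.3 × 10^5 m² × 0.1466 m = 6290 m³
ΔV = 6290 m³ = 6.29 ML

ΔV ≈ 6.29 ML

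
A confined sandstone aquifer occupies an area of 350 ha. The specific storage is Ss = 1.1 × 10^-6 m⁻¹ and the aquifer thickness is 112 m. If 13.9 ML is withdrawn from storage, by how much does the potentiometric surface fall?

S = Ss × b = 1.1 × 10^-6 m⁻¹ × 112 m = 1.232 × 10^-4
A = 350 ha = 3.5 × 10^6 m²
ΔV = 13.9 ML = 13900 m³
Δh = ΔV / (S × A) = 13900 m³ / (1.232 × 10^-4 × 3.5 × 10^6 m²) = 32.24 m

Δh ≈ 32.2 m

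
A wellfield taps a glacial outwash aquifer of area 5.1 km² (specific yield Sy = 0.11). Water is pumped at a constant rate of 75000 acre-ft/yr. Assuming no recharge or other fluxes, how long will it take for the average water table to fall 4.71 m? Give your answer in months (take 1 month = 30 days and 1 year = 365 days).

t ≈ 0.348 months

A = 5.1 km² = 5.1 × 10^6 m²
ΔV = Sy × A × Δh = 0.11 × 5.1 × 10^6 × 4.71 = 2.642 × 10^6 m³
Q = 75000 acre-ft/yr = 2.535 × 10^5 m³/d
t = ΔV / Q = 2.642 × 10^6 m³ / 2.535 × 10^5 m³/d = 10.43 d
t = 10.43 d ≈ 0.3475 months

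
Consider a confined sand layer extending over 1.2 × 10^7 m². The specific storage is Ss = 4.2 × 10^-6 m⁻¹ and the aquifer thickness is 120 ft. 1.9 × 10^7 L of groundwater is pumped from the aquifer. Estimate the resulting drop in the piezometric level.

Δh ≈ 10.3 m

b = 120 ft = 36.58 m
S = Ss × b = 4.2 × 10^-6 m⁻¹ × 36.58 m = 1.536 × 10^-4
ΔV = 1.9 × 10^7 L = 19000 m³
Δh = ΔV / (S × A) = 19000 m³ / (1.536 × 10^-4 × 1.2 × 10^7 m²) = 10.31 m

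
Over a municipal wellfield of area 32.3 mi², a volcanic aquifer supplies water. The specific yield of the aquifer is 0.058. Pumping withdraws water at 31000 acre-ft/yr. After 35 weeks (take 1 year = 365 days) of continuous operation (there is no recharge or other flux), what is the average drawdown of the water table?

A = 32.3 mi² = 8.366 × 10^7 m²
Q = 31000 acre-ft/yr = 1.048 × 10^5 m³/d
t = 35 weeks = 245 d
ΔV = Q × t = 1.048 × 10^5 m³/d × 245 d = 2.567 × 10^7 m³
Δh = ΔV / (Sy × A) = 2.567 × 10^7 / (0.058 × 8.366 × 10^7) = 5.29 m

Δh ≈ 5.29 m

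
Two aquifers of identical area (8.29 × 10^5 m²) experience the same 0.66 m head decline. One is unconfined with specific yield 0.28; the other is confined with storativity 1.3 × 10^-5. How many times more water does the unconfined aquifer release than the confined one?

Unconfined: ΔV_u = Sy × A × Δh = 0.28 × 8.29 × 10^5 × 0.66 = 1.532 × 10^5 m³
Confined: ΔV_c = S × A × Δh = 1.3 × 10^-5 × 8.29 × 10^5 × 0.66 = 7.113 m³
Ratio = ΔV_u / ΔV_c = Sy / S = 0.28 / 1.3 × 10^-5 = 21540

ΔV_u / ΔV_c ≈ 21500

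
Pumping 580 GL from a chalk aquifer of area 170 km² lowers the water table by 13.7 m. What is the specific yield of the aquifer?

A = 170 km² = 1.7 × 10^8 m²
ΔV = 580 GL = 5.8 × 10^8 m³
Sy = ΔV / (A × Δh) = 5.8 × 10^8 m³ / (1.7 × 10^8 m² × 13.7 m) = 0.249

Sy ≈ 0.25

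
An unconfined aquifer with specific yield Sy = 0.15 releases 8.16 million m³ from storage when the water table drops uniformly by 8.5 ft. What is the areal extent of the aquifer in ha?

Δh = 8.5 ft = 2.591 m
ΔV = 8.16 million m³ = 8.16 × 10^6 m³
A = ΔV / (Sy × Δh) = 8.16 × 10^6 / (0.15 × 2.591) = 2.1 × 10^7 m²
A = 2.1 × 10^7 m² = 2100 ha

A ≈ 2100 ha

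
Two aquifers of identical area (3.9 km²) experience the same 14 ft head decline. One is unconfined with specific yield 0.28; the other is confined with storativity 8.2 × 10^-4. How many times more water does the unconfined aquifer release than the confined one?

A = 3.9 km² = 3.9 × 10^6 m²
Δh = 14 ft = 4.267 m
Unconfined: ΔV_u = Sy × A × Δh = 0.28 × 3.9 × 10^6 × 4.267 = 4.66 × 10^6 m³
Confined: ΔV_c = S × A × Δh = 8.2 × 10^-4 × 3.9 × 10^6 × 4.267 = 13650 m³
Ratio = ΔV_u / ΔV_c = Sy / S = 0.28 / 8.2 × 10^-4 = 341.5

ΔV_u / ΔV_c ≈ 341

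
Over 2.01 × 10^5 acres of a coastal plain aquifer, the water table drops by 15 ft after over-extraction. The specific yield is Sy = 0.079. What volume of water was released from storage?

ΔV ≈ 2.94 × 10^8 m³

A = 2.01 × 10^5 acres = 8.134 × 10^8 m²
Δh = 15 ft = 4.572 m
ΔV = Sy × A × Δh = 0.079 × 8.134 × 10^8 m² × 4.572 m = 2.938 × 10^8 m³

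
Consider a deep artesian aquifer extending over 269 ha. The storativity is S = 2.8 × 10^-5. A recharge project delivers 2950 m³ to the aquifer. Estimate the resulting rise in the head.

Δh ≈ 39.2 m

A = 269 ha = 2.69 × 10^6 m²
Δh = ΔV / (S × A) = 2950 m³ / (2.8 × 10^-5 × 2.69 × 10^6 m²) = 39.17 m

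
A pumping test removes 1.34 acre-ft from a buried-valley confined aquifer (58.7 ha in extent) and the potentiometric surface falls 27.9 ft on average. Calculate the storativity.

A = 58.7 ha = 5.87 × 10^5 m²
Δh = 27.9 ft = 8.504 m
ΔV = 1.34 acre-ft = 1653 m³
S = ΔV / (A × Δh) = 1653 m³ / (5.87 × 10^5 m² × 8.504 m) = 3.311 × 10^-4

S ≈ 3.3 × 10^-4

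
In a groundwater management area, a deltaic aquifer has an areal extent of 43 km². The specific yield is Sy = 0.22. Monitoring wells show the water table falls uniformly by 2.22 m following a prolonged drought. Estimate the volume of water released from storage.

ΔV ≈ 2.1 × 10^7 m³

A = 43 km² = 4.3 × 10^7 m²
ΔV = Sy × A × Δh = 0.22 × 4.3 × 10^7 m² × 2.22 m = 2.1 × 10^7 m³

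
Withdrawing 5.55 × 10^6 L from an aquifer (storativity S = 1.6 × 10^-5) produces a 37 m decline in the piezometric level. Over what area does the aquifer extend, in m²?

A ≈ 9.38 × 10^6 m²

ΔV = 5.55 × 10^6 L = 5550 m³
A = ΔV / (S × Δh) = 5550 / (1.6 × 10^-5 × 37) = 9.375 × 10^6 m²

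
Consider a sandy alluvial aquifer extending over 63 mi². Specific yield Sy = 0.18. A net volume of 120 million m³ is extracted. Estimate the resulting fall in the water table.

A = 63 mi² = 1.632 × 10^8 m²
ΔV = 120 million m³ = 1.2 × 10^8 m³
Δh = ΔV / (Sy × A) = 1.2 × 10^8 m³ / (0.18 × 1.632 × 10^8 m²) = 4.086 m

Δh ≈ 4.09 m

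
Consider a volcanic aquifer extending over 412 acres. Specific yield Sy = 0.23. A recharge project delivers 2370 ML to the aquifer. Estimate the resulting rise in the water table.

A = 412 acres = 1.667 × 10^6 m²
ΔV = 2370 ML = 2.37 × 10^6 m³
Δh = ΔV / (Sy × A) = 2.37 × 10^6 m³ / (0.23 × 1.667 × 10^6 m²) = 6.18 m

Δh ≈ 6.18 m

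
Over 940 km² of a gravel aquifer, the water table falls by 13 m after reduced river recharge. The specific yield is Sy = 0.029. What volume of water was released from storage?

ΔV ≈ 3.54 × 10^8 m³

A = 940 km² = 9.4 × 10^8 m²
ΔV = Sy × A × Δh = 0.029 × 9.4 × 10^8 m² × 13 m = 3.544 × 10^8 m³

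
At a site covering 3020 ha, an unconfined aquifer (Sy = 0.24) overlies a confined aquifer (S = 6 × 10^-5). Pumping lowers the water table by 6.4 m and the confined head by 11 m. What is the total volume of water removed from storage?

ΔV ≈ 4.64 × 10^7 m³

A = 3020 ha = 3.02 × 10^7 m²
Unconfined: ΔV_u = Sy × A × Δh_u = 0.24 × 3.02 × 10^7 × 6.4 = 4.639 × 10^7 m³
Confined: ΔV_c = S × A × Δh_c = 6 × 10^-5 × 3.02 × 10^7 × 11 = 19930 m³
Total ΔV = 4.639 × 10^7 + 19930 = 4.641 × 10^7 m³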